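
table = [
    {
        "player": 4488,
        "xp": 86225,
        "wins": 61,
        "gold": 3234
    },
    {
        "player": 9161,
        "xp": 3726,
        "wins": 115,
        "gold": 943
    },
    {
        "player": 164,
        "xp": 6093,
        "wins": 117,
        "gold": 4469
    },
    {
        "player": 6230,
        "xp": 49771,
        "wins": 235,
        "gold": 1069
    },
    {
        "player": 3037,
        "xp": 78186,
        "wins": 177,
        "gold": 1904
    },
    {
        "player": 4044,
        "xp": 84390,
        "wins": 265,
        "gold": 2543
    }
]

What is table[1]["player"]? 9161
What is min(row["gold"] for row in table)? 943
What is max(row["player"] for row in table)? 9161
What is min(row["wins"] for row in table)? 61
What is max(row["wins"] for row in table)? 265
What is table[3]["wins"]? 235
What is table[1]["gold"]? 943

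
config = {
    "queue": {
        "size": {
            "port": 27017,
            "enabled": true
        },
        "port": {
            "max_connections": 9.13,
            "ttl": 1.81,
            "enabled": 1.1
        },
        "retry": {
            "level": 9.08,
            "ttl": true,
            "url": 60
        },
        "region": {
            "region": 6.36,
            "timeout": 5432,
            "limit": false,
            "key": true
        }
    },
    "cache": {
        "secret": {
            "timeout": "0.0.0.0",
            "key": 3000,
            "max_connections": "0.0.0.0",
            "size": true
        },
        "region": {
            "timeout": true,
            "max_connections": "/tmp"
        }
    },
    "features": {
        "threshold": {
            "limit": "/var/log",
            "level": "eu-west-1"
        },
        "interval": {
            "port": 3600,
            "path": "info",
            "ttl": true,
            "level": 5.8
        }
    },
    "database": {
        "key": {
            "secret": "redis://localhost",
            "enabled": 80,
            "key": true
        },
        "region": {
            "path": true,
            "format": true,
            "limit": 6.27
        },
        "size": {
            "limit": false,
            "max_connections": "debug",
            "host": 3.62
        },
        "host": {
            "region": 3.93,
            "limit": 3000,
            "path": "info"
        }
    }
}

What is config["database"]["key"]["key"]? True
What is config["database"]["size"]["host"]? 3.62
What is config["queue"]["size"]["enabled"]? True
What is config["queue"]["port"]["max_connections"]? 9.13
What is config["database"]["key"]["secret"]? "redis://localhost"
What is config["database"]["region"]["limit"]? 6.27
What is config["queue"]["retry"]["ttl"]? True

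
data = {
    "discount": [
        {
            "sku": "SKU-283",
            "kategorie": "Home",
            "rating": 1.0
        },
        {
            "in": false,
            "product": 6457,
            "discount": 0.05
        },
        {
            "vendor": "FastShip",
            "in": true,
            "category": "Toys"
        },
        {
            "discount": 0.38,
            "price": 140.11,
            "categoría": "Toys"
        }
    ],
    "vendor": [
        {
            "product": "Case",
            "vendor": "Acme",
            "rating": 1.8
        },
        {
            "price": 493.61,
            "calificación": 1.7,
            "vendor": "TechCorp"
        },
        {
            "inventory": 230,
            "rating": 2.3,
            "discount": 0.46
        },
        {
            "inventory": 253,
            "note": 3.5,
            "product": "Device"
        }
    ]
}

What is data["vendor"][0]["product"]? "Case"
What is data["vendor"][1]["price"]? 493.61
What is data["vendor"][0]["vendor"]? "Acme"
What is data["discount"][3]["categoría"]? "Toys"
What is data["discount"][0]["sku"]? "SKU-283"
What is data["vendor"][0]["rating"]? 1.8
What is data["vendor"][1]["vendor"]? "TechCorp"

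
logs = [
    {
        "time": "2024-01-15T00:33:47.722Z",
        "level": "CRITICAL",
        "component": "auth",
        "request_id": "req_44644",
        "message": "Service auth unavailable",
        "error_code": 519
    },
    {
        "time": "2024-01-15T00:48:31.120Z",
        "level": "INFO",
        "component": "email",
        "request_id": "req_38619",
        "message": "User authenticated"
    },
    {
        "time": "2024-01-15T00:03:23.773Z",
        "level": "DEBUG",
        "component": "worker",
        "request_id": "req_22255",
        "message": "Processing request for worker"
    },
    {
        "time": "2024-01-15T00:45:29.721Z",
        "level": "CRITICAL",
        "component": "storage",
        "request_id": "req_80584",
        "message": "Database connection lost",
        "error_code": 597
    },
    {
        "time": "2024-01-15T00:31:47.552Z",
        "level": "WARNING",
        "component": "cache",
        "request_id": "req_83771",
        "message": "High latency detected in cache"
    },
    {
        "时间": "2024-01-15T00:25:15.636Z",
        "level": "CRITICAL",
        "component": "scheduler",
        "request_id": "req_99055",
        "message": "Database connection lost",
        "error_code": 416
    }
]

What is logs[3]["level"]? "CRITICAL"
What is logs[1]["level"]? "INFO"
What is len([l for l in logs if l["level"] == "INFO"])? 1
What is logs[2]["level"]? "DEBUG"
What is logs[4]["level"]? "WARNING"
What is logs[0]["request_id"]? "req_44644"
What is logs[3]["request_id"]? "req_80584"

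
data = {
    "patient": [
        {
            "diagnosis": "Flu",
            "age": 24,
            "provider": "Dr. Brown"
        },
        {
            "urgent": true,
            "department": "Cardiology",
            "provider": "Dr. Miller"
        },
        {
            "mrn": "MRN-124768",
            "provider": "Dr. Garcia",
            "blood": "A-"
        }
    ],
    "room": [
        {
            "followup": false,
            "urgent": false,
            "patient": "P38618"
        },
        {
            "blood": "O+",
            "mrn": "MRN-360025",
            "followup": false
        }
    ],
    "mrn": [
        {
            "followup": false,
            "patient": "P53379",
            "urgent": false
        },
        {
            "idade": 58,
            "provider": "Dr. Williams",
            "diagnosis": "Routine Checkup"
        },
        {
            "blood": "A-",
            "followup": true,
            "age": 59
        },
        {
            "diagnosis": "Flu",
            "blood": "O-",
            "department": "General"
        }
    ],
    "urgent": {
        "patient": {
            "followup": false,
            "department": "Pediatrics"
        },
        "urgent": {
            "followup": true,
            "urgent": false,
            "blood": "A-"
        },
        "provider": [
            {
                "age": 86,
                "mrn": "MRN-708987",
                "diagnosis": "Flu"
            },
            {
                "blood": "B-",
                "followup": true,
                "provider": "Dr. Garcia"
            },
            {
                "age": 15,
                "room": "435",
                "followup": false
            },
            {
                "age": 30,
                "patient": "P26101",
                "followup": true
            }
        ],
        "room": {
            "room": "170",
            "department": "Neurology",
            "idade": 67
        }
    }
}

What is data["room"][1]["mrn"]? "MRN-360025"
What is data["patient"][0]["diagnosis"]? "Flu"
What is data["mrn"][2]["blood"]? "A-"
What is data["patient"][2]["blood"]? "A-"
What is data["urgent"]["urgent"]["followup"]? True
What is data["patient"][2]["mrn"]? "MRN-124768"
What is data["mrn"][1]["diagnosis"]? "Routine Checkup"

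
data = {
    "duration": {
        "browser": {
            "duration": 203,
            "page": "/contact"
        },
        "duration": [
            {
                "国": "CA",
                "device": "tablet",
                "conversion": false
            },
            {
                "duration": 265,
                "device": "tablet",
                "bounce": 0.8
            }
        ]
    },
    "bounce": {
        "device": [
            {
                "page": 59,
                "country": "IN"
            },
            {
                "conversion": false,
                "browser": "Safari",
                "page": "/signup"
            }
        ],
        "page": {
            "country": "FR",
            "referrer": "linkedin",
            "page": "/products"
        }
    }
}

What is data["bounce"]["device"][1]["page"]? "/signup"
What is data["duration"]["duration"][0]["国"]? "CA"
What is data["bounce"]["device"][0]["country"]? "IN"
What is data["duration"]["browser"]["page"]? "/contact"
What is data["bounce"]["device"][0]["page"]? 59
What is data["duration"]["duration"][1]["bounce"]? 0.8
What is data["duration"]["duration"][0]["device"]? "tablet"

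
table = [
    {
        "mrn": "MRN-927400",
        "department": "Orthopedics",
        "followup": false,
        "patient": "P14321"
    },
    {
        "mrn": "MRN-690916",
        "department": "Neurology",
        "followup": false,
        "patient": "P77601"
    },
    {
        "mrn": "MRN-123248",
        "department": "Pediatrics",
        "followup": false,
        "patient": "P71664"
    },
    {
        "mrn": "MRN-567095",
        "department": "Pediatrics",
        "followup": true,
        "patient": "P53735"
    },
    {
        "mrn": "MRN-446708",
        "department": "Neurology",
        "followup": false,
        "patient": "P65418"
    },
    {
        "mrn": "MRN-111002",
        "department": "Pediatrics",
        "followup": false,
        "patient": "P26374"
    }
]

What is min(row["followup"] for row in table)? False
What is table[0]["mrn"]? "MRN-927400"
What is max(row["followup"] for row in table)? True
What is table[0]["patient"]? "P14321"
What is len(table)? 6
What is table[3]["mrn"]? "MRN-567095"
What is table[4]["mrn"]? "MRN-446708"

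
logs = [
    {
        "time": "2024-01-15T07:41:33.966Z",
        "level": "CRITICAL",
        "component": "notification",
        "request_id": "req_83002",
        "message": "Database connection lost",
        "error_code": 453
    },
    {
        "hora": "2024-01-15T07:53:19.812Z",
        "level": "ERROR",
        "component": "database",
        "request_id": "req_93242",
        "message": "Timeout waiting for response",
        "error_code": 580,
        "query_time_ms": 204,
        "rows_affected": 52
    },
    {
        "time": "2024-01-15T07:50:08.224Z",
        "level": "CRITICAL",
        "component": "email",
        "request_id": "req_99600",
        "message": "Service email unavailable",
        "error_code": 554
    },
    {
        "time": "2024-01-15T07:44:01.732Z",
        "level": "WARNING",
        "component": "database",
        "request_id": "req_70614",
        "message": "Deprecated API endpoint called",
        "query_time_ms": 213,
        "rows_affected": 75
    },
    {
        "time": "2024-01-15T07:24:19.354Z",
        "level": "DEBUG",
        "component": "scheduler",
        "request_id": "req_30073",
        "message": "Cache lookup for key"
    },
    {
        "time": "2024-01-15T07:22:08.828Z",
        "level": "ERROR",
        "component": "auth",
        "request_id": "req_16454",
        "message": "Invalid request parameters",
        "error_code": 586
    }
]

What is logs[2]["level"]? "CRITICAL"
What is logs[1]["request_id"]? "req_93242"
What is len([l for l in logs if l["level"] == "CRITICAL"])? 2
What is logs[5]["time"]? "2024-01-15T07:22:08.828Z"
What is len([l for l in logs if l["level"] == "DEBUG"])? 1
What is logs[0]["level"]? "CRITICAL"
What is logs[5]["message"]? "Invalid request parameters"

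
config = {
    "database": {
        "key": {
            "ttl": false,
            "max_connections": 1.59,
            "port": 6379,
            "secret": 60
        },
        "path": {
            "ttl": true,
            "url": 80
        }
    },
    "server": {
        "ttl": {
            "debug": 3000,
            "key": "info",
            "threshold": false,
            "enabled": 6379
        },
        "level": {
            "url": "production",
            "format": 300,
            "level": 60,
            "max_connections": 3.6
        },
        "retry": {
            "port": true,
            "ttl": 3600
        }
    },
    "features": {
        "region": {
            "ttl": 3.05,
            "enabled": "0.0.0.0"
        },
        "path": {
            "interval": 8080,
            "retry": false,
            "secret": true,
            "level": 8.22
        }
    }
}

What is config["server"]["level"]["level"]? 60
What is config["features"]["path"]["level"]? 8.22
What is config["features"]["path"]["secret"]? True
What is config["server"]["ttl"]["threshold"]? False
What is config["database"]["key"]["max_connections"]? 1.59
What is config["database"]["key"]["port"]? 6379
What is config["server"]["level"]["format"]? 300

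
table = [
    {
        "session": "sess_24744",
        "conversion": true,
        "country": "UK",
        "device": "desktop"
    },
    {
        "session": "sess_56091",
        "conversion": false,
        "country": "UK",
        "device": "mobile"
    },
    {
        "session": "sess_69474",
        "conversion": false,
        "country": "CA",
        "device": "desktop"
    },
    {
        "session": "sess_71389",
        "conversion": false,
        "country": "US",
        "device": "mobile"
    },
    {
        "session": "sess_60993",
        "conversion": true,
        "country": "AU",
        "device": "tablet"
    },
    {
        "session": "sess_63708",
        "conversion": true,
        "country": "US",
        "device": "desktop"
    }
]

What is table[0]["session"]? "sess_24744"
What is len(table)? 6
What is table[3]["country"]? "US"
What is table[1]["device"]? "mobile"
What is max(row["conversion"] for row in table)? True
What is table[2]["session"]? "sess_69474"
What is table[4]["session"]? "sess_60993"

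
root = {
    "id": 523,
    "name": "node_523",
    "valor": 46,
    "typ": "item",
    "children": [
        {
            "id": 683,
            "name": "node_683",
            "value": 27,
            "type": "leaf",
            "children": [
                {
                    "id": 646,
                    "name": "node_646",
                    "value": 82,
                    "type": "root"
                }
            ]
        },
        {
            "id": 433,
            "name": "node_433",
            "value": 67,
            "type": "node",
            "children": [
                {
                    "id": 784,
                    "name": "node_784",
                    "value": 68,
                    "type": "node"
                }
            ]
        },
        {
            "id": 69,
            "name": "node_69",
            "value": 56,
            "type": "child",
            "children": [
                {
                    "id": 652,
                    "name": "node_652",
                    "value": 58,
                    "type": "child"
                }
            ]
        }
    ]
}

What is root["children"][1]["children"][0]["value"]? 68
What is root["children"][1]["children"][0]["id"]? 784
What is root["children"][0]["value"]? 27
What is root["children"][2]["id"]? 69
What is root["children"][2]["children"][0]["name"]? "node_652"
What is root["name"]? "node_523"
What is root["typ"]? "item"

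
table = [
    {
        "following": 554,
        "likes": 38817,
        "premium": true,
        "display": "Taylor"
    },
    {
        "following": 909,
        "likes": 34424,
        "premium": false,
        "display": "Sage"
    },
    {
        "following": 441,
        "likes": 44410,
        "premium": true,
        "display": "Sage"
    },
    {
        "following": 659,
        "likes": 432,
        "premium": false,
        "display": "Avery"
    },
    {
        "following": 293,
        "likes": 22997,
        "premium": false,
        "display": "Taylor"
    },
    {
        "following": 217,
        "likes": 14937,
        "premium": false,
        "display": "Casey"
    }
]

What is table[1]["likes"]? 34424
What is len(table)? 6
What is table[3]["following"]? 659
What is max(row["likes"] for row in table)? 44410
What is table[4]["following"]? 293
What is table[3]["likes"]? 432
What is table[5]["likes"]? 14937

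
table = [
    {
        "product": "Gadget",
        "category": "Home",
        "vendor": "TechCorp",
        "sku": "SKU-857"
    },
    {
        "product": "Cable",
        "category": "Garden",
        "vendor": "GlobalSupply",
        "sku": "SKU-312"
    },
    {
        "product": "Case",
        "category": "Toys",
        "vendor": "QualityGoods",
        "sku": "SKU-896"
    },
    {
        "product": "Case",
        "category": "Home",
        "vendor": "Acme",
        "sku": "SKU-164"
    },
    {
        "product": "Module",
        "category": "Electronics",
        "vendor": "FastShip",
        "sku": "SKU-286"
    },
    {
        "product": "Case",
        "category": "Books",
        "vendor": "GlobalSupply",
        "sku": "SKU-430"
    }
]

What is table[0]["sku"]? "SKU-857"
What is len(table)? 6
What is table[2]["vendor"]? "QualityGoods"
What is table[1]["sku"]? "SKU-312"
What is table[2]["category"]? "Toys"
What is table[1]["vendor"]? "GlobalSupply"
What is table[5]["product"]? "Case"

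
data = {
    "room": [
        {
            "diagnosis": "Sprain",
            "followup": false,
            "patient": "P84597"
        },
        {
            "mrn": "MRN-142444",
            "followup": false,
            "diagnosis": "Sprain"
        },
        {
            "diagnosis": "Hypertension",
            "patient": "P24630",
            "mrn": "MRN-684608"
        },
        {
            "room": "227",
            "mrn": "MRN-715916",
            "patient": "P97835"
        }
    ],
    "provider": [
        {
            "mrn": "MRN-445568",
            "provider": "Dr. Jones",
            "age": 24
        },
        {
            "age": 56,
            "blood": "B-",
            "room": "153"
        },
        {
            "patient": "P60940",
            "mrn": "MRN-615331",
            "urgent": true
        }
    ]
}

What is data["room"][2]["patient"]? "P24630"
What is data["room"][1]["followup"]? False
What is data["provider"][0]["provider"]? "Dr. Jones"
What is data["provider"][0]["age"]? 24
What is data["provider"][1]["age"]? 56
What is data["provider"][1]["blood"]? "B-"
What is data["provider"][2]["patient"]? "P60940"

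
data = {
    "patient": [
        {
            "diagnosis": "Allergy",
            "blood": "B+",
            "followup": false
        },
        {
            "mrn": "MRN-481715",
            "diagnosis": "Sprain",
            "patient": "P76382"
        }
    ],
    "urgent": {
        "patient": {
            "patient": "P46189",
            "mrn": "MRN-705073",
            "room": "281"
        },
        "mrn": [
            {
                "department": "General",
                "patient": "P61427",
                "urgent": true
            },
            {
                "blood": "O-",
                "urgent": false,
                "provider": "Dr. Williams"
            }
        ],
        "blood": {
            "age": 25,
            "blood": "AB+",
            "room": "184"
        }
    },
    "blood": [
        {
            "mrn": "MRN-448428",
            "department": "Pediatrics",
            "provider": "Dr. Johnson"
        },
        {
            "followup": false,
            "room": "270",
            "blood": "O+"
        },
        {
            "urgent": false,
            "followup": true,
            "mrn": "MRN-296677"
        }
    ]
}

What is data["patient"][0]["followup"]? False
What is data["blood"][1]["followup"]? False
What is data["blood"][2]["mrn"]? "MRN-296677"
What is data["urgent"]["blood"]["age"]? 25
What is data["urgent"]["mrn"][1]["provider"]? "Dr. Williams"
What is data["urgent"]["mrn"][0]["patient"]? "P61427"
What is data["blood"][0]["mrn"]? "MRN-448428"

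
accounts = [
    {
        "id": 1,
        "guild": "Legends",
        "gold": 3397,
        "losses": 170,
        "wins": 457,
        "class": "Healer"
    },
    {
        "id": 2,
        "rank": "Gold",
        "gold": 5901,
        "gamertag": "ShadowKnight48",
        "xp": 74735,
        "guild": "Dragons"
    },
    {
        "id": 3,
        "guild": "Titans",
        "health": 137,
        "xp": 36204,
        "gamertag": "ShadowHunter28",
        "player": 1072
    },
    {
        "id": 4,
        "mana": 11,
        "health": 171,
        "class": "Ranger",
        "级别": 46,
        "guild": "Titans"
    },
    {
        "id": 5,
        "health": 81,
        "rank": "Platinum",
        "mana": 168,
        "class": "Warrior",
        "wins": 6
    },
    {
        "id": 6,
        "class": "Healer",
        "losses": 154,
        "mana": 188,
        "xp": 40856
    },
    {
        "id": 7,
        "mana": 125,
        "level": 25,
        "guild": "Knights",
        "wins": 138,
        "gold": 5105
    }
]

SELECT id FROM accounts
[1, 2, 3, 4, 5, 6, 7]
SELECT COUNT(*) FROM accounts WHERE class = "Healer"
2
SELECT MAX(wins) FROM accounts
457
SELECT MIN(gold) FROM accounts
3397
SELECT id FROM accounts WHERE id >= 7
[7]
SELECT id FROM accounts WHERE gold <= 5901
[1, 2, 7]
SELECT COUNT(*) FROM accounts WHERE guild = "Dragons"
1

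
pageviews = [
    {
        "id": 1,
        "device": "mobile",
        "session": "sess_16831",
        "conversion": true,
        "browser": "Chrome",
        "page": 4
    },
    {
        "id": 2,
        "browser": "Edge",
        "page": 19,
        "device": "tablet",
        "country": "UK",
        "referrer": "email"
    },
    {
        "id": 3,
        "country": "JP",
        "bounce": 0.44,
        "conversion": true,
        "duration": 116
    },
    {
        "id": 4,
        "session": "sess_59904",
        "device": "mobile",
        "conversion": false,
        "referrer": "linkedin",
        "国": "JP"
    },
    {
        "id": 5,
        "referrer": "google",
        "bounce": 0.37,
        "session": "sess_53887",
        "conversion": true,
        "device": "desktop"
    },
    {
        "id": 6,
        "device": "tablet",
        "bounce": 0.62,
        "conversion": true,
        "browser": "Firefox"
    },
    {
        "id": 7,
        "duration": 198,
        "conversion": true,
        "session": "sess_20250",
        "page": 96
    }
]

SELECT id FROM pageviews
[1, 2, 3, 4, 5, 6, 7]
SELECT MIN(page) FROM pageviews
4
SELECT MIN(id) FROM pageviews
1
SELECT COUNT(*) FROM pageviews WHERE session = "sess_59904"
1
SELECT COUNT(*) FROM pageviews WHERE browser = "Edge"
1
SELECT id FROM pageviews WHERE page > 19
[7]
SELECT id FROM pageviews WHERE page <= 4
[1]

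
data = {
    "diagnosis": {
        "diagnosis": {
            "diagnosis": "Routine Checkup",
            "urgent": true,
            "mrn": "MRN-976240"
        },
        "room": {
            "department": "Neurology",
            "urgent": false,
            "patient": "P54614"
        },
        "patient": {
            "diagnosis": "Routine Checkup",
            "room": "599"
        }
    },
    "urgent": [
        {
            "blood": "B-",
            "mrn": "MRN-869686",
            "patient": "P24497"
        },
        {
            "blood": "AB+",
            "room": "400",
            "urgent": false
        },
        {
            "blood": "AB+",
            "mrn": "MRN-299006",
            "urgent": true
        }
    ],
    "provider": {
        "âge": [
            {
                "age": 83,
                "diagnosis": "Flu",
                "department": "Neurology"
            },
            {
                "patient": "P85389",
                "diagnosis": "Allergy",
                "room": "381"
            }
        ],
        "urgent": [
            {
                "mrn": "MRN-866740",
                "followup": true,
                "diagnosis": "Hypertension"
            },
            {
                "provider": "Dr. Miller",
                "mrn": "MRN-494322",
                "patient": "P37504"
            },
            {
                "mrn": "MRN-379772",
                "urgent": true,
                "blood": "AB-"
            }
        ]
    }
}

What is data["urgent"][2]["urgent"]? True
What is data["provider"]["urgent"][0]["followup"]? True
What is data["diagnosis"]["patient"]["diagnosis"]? "Routine Checkup"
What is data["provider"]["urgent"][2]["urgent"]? True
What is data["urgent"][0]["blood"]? "B-"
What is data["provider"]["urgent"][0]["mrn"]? "MRN-866740"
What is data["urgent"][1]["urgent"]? False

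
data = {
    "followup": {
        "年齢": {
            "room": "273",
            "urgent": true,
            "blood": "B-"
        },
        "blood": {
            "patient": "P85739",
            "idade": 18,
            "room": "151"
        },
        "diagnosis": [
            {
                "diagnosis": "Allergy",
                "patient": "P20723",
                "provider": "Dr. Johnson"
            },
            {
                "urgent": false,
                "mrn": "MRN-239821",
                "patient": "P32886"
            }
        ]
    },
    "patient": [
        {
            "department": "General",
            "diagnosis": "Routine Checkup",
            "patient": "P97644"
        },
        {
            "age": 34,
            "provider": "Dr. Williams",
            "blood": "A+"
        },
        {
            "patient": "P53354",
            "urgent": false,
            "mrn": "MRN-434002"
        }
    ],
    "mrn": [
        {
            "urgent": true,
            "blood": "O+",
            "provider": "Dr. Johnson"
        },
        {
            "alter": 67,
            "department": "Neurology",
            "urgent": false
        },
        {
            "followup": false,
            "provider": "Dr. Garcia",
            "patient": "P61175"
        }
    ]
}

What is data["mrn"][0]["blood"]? "O+"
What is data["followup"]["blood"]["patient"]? "P85739"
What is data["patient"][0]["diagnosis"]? "Routine Checkup"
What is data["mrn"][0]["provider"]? "Dr. Johnson"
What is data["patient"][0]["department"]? "General"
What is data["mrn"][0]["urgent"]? True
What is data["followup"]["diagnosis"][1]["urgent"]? False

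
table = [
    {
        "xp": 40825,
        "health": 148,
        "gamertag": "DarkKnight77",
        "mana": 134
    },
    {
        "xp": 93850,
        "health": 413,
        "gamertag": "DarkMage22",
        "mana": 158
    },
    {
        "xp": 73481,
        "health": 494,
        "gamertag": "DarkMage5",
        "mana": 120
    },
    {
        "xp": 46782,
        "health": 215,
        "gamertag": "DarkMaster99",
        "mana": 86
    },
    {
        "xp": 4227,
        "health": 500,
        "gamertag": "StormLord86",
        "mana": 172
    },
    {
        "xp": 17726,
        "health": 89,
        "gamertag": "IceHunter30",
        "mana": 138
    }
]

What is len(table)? 6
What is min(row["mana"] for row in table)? 86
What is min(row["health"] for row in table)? 89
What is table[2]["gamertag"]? "DarkMage5"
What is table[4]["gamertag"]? "StormLord86"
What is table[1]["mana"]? 158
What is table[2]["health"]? 494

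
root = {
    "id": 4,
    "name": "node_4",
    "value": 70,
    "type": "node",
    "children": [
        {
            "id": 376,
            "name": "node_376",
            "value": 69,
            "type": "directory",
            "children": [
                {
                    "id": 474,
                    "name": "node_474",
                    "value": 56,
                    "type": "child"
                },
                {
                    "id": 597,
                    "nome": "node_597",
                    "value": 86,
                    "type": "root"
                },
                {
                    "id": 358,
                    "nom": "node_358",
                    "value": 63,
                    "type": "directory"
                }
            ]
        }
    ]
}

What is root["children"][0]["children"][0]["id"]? 474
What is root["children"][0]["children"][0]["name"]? "node_474"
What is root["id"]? 4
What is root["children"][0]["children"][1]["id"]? 597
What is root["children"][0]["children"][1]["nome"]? "node_597"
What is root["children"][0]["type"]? "directory"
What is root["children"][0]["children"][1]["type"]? "root"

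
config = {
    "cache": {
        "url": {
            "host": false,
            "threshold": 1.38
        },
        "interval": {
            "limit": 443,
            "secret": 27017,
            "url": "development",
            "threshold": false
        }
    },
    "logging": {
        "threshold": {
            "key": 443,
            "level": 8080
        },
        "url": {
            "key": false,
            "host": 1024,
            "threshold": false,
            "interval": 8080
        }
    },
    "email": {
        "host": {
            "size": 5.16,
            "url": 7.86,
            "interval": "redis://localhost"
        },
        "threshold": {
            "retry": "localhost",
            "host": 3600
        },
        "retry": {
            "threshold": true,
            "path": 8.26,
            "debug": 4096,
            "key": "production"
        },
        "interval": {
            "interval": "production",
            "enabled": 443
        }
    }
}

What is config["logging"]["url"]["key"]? False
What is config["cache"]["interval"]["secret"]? 27017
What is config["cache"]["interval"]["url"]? "development"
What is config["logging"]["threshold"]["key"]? 443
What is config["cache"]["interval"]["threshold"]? False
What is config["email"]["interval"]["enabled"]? 443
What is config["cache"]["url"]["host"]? False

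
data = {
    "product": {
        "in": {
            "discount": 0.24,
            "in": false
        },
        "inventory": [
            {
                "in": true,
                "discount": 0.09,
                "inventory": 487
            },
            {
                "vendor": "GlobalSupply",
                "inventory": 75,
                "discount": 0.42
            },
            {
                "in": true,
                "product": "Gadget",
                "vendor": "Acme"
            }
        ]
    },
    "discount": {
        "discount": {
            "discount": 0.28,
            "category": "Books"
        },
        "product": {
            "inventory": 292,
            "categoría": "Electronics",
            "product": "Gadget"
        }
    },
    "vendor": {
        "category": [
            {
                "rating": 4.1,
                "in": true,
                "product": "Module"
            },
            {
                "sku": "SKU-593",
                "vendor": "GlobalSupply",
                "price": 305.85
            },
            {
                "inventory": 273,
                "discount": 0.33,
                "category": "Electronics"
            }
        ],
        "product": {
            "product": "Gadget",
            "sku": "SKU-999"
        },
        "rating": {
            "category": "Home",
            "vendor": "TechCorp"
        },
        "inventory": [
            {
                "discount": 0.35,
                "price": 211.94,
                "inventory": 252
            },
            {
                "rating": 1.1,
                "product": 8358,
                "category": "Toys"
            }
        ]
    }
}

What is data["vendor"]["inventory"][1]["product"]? 8358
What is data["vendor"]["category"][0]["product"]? "Module"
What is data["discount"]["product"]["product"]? "Gadget"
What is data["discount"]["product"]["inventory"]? 292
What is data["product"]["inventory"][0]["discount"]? 0.09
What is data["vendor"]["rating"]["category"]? "Home"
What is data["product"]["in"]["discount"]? 0.24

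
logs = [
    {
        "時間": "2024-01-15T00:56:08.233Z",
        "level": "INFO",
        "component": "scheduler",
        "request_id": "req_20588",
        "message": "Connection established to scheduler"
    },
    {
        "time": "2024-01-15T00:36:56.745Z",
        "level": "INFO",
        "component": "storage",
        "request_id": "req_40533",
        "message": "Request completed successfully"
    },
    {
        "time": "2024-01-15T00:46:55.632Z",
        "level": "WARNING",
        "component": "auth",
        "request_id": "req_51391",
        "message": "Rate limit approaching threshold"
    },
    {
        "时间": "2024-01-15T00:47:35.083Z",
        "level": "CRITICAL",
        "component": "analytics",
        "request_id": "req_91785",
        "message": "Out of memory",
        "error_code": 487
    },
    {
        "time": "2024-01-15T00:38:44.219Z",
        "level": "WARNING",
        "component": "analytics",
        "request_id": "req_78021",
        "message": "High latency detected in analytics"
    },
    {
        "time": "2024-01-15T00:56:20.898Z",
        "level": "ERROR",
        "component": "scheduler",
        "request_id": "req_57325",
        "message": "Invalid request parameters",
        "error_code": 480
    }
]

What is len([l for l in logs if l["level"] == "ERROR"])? 1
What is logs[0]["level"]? "INFO"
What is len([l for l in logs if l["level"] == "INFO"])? 2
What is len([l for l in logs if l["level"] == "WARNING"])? 2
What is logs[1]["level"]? "INFO"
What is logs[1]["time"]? "2024-01-15T00:36:56.745Z"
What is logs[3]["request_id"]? "req_91785"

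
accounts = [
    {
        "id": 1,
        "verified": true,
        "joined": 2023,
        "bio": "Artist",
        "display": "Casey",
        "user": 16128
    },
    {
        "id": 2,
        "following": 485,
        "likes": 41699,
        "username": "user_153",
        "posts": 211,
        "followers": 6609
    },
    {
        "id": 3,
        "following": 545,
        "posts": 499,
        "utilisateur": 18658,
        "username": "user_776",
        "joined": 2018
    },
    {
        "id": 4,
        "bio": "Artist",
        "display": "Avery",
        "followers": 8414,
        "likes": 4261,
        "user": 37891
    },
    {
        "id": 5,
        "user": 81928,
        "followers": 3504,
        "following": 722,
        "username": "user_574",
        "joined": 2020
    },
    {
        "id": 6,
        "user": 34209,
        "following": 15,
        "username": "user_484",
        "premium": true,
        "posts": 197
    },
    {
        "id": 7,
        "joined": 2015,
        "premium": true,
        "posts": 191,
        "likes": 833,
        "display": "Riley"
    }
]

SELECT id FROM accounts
[1, 2, 3, 4, 5, 6, 7]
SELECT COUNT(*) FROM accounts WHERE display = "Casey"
1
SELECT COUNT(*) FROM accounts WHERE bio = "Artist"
2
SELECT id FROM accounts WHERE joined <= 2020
[3, 5, 7]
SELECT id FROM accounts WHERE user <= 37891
[1, 4, 6]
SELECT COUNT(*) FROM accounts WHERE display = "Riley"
1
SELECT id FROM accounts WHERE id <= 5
[1, 2, 3, 4, 5]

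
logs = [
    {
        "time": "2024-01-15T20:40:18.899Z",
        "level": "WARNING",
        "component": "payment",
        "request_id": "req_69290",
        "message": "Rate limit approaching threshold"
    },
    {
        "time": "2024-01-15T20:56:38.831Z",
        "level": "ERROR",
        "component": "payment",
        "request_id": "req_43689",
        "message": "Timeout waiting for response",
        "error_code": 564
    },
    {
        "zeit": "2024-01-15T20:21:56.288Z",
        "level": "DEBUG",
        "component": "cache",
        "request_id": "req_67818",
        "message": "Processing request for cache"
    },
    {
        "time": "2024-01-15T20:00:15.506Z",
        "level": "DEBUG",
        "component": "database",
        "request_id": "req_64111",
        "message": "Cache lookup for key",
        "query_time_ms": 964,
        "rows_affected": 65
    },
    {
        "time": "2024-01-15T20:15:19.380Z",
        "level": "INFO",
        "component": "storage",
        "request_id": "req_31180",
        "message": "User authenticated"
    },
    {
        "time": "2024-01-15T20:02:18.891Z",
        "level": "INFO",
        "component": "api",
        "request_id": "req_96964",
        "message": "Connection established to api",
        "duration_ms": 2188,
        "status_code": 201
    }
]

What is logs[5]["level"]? "INFO"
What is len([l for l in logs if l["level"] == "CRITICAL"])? 0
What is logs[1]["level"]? "ERROR"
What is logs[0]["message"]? "Rate limit approaching threshold"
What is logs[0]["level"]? "WARNING"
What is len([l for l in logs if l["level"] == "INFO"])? 2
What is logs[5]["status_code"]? 201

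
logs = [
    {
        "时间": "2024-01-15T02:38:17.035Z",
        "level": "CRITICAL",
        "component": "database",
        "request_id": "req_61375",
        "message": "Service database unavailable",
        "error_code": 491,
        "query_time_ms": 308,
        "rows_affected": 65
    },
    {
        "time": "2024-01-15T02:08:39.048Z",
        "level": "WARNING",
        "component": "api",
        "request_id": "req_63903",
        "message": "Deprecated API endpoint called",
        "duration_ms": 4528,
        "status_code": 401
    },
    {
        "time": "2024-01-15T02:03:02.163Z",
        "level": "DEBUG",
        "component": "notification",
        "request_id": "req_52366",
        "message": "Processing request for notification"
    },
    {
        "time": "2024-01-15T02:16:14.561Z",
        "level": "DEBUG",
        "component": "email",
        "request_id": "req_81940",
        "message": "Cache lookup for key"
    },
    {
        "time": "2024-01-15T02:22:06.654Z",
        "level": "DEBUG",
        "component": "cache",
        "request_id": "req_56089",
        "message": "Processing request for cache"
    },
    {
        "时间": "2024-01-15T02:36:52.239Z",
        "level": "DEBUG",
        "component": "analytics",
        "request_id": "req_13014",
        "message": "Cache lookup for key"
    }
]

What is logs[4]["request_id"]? "req_56089"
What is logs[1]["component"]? "api"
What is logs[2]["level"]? "DEBUG"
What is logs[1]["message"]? "Deprecated API endpoint called"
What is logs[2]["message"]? "Processing request for notification"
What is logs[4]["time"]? "2024-01-15T02:22:06.654Z"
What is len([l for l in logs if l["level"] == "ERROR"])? 0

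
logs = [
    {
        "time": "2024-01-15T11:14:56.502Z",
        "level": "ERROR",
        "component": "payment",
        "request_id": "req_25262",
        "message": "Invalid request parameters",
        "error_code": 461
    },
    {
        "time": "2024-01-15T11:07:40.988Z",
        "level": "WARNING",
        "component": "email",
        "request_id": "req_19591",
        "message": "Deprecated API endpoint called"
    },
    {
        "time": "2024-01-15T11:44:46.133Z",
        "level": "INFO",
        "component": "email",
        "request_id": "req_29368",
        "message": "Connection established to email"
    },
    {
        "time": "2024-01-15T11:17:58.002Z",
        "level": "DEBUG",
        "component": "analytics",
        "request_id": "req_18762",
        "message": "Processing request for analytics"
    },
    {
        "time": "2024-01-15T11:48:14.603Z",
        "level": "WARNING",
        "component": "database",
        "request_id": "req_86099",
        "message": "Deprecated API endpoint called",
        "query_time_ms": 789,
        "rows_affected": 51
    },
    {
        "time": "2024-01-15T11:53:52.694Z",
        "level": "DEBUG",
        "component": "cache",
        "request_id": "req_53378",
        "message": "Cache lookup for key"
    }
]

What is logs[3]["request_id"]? "req_18762"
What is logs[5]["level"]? "DEBUG"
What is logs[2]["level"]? "INFO"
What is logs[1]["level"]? "WARNING"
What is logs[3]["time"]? "2024-01-15T11:17:58.002Z"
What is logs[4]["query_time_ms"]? 789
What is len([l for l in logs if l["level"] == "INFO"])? 1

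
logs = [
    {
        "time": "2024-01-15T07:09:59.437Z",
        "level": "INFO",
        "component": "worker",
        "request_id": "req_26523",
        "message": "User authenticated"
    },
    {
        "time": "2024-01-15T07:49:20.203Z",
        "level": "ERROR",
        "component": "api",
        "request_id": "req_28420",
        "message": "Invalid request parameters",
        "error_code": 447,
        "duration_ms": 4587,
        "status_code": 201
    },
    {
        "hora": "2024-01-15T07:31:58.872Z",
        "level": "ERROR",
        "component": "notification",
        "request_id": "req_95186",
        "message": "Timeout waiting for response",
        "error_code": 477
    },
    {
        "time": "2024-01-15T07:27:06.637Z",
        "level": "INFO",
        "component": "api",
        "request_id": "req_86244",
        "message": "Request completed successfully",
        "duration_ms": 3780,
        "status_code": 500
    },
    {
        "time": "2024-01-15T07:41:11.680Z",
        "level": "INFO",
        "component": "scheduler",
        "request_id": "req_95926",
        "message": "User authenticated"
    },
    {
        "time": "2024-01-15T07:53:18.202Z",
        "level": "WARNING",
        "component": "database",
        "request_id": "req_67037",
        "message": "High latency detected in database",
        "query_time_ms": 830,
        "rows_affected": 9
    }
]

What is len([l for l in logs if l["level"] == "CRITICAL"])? 0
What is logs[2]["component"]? "notification"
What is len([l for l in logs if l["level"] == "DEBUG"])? 0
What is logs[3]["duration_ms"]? 3780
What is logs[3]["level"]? "INFO"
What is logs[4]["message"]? "User authenticated"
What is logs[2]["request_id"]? "req_95186"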